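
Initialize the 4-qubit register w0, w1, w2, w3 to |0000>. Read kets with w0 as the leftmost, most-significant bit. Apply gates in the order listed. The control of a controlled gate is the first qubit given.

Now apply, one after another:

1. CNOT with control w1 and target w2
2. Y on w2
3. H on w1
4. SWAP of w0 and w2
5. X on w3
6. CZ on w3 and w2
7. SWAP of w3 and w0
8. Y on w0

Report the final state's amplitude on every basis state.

The resulting statevector has amplitude sqrt(2)/2 on |0001>, sqrt(2)/2 on |0101>, and 0 on every other basis state.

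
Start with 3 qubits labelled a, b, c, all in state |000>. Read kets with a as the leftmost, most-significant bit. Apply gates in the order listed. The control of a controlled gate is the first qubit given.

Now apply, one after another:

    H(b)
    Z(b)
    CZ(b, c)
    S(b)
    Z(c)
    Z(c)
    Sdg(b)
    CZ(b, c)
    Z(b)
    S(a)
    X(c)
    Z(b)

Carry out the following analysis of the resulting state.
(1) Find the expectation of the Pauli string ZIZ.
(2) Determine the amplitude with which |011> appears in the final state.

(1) The observable ZIZ averages to -1. Key observation: gates 2-9 undo each other exactly, leaving only the rest of the circuit to track.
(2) The final state's coefficient on |011> equals -sqrt(2)/2.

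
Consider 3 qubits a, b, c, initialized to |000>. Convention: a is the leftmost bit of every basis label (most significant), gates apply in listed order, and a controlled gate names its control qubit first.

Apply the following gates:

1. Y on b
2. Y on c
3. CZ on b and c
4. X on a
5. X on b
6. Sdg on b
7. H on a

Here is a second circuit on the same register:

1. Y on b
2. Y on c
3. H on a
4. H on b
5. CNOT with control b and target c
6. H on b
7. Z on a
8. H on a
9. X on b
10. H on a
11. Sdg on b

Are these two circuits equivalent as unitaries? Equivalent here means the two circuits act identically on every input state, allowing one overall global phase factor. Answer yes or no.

No — the two circuits implement different unitaries, even allowing a global phase.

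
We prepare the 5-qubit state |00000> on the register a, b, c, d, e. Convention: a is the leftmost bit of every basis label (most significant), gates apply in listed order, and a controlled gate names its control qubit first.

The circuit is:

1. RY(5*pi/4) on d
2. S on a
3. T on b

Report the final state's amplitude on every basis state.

After the circuit, the state carries amplitude -sqrt(2 - sqrt(2))/2 on |00000>, sqrt(sqrt(2) + 2)/2 on |00010>, and 0 on every other basis state.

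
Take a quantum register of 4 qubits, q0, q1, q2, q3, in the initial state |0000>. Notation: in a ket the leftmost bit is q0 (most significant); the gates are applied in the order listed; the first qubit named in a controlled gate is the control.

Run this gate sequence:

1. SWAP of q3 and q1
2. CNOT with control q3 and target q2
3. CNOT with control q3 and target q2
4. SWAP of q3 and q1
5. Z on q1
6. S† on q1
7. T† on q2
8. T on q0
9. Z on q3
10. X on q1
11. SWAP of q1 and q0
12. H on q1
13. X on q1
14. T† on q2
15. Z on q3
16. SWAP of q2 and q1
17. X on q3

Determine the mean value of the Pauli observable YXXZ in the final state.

The expectation value of YXXZ is 0. Key observation: gates 1-4 undo each other exactly, leaving only the rest of the circuit to track.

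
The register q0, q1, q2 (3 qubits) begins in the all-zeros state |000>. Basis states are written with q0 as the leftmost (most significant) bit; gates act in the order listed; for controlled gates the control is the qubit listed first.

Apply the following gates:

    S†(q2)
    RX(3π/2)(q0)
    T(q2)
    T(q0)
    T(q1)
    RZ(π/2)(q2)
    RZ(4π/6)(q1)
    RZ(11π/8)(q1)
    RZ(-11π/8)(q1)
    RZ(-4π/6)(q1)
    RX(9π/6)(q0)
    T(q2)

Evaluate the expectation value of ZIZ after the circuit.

The expectation value of ZIZ is -sqrt(2)/2.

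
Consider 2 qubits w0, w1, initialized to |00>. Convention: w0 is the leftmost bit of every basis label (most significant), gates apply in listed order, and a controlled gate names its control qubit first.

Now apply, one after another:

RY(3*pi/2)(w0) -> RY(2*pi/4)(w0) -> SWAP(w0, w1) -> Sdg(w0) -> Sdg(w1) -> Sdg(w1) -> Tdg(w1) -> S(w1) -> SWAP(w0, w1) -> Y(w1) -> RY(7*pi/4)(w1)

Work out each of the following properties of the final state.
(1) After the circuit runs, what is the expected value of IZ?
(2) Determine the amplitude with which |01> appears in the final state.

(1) In the final state, IZ has expectation -sqrt(2)/2.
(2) |01> carries amplitude I*sqrt(sqrt(2) + 2)/2 in the final state.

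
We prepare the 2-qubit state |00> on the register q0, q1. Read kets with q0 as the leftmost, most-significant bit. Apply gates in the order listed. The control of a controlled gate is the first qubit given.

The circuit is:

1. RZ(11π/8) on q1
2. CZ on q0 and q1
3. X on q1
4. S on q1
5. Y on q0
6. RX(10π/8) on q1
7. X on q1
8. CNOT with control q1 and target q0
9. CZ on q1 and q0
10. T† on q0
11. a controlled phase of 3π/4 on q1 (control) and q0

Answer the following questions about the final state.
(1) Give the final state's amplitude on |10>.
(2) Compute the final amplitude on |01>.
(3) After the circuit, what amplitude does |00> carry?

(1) The amplitude on |10> is -sqrt(2 - sqrt(2))*exp(I*pi/16)/2.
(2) The final state's coefficient on |01> equals -sqrt(sqrt(2) + 2)*exp(13*I*pi/16)/2.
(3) The amplitude on |00> is 0.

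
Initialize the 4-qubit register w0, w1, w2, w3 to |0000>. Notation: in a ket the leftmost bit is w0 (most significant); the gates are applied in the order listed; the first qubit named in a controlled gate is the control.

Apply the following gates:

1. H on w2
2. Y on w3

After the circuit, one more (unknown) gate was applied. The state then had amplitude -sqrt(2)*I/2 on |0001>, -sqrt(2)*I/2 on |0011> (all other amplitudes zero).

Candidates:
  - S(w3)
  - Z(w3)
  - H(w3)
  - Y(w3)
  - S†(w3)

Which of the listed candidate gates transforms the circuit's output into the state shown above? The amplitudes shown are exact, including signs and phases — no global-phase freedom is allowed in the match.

The applied gate was Z(w3).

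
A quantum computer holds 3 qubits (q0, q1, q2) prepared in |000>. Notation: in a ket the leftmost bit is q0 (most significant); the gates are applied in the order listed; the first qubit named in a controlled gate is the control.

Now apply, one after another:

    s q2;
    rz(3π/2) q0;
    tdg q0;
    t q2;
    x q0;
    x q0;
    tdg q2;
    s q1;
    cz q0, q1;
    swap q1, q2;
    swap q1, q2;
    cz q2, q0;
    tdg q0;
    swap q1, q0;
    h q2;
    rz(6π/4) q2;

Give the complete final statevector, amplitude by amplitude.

The resulting statevector has amplitude sqrt(2)*I/2 on |000>, sqrt(2)/2 on |001>, and 0 on every other basis state. Key observation: gates 4-7 undo each other exactly, leaving only the rest of the circuit to track.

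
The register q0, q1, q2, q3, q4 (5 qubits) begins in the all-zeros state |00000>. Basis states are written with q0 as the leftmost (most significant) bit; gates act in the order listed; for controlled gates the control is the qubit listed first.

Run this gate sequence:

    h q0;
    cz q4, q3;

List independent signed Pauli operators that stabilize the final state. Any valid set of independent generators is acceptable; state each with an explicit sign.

The stabilizer group can be generated by +XIIII, +IZIII, +IIZII, +IIIZI, +IIIIZ, among other valid generating sets.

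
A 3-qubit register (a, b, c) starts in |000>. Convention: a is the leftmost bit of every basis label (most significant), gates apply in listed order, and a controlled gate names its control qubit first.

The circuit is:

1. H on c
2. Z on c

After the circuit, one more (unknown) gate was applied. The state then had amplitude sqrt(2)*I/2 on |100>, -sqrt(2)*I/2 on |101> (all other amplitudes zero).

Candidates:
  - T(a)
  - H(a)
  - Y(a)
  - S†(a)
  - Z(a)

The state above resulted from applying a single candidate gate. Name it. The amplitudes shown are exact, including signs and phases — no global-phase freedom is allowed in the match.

The unique candidate consistent with the amplitudes is Y(a).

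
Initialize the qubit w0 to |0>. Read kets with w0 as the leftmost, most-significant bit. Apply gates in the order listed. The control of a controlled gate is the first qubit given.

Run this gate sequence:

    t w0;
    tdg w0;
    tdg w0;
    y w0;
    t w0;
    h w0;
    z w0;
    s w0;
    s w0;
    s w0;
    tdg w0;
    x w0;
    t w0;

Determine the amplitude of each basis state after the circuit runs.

The final amplitudes are sqrt(2)/2 on |0>, -sqrt(2)/2 on |1>.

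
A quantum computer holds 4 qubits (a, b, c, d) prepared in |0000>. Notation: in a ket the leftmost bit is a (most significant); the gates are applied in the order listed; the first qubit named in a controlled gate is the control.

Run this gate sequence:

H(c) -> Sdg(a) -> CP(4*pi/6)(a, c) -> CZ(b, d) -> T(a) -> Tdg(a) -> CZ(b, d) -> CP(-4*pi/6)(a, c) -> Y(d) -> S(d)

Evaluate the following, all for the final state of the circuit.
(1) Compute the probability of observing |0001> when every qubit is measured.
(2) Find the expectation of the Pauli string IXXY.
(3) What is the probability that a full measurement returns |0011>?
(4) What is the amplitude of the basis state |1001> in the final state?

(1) A full measurement returns |0001> with probability 1/2. Key observation: steps 3-8 multiply out to the identity, so the circuit reduces to the remaining gates.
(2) The observable IXXY averages to 0.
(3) Outcome |0011> occurs with probability 1/2.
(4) The final state's coefficient on |1001> equals 0.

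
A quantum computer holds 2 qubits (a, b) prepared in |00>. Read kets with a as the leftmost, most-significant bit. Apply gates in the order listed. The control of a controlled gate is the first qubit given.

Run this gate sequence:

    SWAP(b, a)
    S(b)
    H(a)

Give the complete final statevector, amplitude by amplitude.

The resulting statevector has amplitude sqrt(2)/2 on |00>, 0 on |01>, sqrt(2)/2 on |10>, 0 on |11>.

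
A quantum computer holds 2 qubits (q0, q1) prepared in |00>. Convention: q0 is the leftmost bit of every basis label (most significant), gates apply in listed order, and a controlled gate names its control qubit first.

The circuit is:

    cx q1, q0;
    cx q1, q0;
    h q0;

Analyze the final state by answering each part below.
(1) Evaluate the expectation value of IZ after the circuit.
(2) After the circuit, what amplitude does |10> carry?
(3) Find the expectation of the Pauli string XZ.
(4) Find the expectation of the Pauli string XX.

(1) The expectation value of IZ is 1.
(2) The final state's coefficient on |10> equals sqrt(2)/2.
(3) The expectation value of XZ is 1.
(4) In the final state, XX has expectation 0.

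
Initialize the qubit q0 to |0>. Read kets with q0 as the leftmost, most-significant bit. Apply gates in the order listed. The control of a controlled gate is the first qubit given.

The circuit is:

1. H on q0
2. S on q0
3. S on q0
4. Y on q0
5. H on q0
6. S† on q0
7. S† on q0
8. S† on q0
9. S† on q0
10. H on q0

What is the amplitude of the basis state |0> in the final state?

The amplitude on |0> is sqrt(2)*I/2.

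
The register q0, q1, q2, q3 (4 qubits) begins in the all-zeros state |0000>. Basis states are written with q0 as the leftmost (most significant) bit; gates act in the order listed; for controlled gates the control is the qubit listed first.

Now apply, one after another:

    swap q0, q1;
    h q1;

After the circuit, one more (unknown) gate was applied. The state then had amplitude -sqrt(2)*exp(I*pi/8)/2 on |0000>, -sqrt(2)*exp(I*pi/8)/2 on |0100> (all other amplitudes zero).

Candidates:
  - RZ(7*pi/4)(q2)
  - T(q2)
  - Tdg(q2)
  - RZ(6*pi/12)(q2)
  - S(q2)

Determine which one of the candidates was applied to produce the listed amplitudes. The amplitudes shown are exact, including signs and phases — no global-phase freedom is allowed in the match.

It was RZ(7*pi/4)(q2) that produced the state shown.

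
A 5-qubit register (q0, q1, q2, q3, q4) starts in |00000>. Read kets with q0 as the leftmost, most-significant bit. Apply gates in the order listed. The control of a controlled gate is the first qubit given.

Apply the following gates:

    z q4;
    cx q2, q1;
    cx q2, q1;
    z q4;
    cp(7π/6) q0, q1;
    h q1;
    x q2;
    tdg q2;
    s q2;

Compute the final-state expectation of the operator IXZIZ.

In the final state, IXZIZ has expectation -1.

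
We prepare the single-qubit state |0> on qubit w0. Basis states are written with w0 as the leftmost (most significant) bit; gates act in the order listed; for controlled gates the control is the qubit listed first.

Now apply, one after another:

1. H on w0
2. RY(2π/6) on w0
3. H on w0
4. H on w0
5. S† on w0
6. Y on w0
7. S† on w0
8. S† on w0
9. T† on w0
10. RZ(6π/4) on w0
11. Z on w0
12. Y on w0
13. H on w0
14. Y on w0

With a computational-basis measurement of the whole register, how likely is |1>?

A full measurement returns |1> with probability sqrt(2)/8 + 1/2. Key observation: the block from step 3 through step 4 cancels to the identity and can be dropped.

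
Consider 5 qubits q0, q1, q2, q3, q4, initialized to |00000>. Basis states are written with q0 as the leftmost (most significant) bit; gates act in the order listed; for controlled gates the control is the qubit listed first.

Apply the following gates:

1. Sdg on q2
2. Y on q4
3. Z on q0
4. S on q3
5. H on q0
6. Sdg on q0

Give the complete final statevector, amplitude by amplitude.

After the circuit, the state carries amplitude sqrt(2)*I/2 on |00001>, sqrt(2)/2 on |10001>, and 0 on every other basis state.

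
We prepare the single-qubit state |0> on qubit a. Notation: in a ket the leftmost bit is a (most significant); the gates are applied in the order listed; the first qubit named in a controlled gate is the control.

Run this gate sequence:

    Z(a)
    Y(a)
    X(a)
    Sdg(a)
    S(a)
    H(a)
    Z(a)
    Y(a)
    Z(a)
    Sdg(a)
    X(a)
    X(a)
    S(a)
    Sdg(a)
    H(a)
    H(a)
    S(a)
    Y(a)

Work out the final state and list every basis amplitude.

The final amplitudes are -sqrt(2)*I/2 on |0>, -sqrt(2)*I/2 on |1>. Key observation: the block from step 14 through step 17 cancels to the identity and can be dropped.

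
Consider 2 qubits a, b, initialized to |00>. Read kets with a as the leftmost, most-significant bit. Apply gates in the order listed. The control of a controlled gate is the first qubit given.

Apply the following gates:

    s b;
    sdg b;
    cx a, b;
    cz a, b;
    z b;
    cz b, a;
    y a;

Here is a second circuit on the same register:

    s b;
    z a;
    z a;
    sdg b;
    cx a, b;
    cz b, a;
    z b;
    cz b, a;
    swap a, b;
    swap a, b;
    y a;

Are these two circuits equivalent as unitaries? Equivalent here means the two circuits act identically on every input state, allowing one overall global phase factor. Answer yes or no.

Yes — the two circuits implement the same unitary up to a global phase.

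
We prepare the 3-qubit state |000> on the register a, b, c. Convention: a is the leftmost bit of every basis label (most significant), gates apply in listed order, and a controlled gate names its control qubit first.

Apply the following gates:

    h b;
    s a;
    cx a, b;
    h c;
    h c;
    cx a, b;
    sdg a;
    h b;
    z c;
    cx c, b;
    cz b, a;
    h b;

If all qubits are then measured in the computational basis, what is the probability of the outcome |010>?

A full measurement returns |010> with probability 1/2.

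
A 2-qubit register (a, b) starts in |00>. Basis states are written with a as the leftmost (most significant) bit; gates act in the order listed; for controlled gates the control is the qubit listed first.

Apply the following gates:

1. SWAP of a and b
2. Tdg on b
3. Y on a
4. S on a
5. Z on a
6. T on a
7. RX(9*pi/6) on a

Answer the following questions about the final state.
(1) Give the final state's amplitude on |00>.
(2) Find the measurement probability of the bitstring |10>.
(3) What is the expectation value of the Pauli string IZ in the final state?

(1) The final state's coefficient on |00> equals -sqrt(2)*exp(3*I*pi/4)/2.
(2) A full measurement returns |10> with probability 1/2.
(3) The expectation value of IZ is 1.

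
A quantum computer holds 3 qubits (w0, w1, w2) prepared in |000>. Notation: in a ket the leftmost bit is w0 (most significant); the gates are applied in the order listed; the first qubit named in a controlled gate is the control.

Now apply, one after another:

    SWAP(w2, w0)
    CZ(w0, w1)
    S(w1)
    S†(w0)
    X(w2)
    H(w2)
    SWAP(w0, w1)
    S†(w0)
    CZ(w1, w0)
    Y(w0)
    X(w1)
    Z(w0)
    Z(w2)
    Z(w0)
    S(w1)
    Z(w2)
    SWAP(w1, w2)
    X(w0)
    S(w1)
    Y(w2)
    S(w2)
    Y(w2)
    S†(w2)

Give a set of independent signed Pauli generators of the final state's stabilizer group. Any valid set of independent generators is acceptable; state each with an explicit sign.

The final state is stabilized by the group generated by -IYI, +ZII, -IIZ; other independent generating sets are equally valid.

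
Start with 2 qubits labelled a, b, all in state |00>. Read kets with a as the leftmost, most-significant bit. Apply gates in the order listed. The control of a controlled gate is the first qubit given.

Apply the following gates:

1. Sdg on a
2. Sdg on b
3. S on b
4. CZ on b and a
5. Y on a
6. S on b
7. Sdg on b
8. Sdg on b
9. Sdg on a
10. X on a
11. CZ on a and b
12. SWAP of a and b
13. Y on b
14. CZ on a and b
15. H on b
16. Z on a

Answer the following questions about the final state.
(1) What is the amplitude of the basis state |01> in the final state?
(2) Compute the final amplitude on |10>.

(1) The final state's coefficient on |01> equals -sqrt(2)*I/2. Key observation: gates 6-7 undo each other exactly, leaving only the rest of the circuit to track.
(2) The amplitude on |10> is 0.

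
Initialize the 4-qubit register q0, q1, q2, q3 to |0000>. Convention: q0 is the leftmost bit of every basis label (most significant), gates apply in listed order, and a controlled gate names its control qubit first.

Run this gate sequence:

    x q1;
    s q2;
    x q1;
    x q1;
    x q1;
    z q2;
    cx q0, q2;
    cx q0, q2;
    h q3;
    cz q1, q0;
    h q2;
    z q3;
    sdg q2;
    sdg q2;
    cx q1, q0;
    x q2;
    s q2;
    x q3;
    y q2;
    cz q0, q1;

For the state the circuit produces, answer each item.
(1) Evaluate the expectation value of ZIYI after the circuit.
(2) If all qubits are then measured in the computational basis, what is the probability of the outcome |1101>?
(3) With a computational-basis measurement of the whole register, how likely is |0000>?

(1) The observable ZIYI averages to -1. Key observation: steps 7-8 multiply out to the identity, so the circuit reduces to the remaining gates.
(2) Outcome |1101> occurs with probability 0.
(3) The probability of measuring |0000> is 1/4.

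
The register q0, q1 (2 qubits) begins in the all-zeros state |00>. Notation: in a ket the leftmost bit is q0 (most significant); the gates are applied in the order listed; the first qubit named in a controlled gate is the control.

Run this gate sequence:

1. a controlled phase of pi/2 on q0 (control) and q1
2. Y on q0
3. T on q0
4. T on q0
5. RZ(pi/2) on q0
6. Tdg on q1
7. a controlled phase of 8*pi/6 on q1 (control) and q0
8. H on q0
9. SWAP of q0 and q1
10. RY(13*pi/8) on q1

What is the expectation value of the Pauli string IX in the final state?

In the final state, IX has expectation -sqrt(2 - sqrt(2))/2.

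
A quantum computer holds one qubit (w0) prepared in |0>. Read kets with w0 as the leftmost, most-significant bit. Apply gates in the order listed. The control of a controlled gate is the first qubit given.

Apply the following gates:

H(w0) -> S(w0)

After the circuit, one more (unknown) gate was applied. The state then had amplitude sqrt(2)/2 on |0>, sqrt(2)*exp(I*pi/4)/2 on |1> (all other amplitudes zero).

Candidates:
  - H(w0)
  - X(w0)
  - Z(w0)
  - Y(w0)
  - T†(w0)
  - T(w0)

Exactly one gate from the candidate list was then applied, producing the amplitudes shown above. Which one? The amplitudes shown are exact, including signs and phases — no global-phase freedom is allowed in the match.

The applied gate was T†(w0).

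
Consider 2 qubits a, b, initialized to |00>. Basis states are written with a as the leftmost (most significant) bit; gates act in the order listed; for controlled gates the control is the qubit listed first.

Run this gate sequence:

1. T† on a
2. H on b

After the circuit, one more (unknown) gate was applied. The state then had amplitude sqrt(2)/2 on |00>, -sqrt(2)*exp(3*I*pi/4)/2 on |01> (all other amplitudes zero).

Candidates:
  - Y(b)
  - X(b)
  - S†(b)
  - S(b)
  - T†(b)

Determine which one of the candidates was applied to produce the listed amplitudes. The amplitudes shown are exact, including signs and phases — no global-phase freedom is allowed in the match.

It was T†(b) that produced the state shown.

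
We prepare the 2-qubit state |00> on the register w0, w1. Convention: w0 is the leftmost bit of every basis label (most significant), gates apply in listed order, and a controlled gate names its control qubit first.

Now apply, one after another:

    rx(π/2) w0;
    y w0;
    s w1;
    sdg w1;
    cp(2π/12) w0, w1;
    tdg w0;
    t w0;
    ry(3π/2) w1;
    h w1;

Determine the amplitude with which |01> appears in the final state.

The amplitude on |01> is sqrt(2)/2. Key observation: the block from step 3 through step 4 cancels to the identity and can be dropped.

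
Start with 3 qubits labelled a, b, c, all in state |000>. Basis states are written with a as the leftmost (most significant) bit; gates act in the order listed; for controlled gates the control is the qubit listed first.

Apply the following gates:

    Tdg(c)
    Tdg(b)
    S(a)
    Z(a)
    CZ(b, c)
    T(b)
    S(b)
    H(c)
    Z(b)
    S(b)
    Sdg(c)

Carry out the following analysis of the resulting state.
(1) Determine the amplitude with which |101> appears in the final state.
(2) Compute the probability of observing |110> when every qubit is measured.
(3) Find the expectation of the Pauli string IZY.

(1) The amplitude on |101> is 0.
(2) The probability of measuring |110> is 0.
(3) In the final state, IZY has expectation -1.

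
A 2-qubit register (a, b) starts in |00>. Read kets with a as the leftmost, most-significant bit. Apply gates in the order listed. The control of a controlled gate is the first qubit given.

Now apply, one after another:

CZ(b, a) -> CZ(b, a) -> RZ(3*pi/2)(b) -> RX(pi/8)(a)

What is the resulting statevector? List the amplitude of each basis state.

After the circuit, the state carries amplitude -exp(I*pi/4)*cos(pi/16) on |00>, 0 on |01>, exp(3*I*pi/4)*sin(pi/16) on |10>, 0 on |11>. Key observation: the block from step 1 through step 2 cancels to the identity and can be dropped.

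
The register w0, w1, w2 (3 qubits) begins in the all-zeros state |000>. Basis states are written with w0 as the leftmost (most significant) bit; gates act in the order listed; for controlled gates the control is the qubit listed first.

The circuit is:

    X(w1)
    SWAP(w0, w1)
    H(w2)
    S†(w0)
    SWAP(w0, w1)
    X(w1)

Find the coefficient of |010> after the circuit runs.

|010> carries amplitude 0 in the final state.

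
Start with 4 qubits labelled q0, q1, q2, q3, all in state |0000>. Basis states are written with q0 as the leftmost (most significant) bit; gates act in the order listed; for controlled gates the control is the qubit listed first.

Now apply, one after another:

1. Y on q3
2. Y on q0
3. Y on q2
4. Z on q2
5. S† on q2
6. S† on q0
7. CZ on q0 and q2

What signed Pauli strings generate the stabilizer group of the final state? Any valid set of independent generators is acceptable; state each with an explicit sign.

One valid set of independent stabilizer generators is -ZIII, +IZII, -IIZI, -IIIZ (any independent generating set of the same group is equally correct).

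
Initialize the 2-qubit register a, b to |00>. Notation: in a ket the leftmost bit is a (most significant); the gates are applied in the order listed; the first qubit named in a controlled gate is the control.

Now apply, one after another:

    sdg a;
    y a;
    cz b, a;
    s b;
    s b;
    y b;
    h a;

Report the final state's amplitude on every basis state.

After the circuit, the state carries amplitude 0 on |00>, -sqrt(2)/2 on |01>, 0 on |10>, sqrt(2)/2 on |11>.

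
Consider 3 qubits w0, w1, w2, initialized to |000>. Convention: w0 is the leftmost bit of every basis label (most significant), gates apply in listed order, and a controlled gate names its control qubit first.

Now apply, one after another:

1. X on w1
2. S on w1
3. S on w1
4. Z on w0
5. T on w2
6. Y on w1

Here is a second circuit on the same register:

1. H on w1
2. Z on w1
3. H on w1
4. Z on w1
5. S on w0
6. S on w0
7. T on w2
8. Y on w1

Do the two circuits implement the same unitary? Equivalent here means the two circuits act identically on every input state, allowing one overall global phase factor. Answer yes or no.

Yes — the two circuits implement the same unitary up to a global phase.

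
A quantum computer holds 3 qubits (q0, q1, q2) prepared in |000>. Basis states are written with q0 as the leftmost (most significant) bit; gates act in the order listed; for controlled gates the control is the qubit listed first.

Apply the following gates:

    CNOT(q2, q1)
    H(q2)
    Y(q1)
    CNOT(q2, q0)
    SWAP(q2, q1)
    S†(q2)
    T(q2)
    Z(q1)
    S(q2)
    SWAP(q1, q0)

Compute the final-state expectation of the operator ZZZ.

The observable ZZZ averages to -1.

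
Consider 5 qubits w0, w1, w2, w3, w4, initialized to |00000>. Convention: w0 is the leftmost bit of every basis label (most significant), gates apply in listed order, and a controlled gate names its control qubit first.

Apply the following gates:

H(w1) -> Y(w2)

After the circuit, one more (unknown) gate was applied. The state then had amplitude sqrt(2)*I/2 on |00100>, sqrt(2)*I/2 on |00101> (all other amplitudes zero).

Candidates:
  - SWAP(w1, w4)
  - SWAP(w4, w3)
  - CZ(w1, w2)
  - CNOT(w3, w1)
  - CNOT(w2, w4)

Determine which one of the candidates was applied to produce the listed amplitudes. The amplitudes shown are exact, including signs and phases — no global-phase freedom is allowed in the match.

The unique candidate consistent with the amplitudes is SWAP(w1, w4).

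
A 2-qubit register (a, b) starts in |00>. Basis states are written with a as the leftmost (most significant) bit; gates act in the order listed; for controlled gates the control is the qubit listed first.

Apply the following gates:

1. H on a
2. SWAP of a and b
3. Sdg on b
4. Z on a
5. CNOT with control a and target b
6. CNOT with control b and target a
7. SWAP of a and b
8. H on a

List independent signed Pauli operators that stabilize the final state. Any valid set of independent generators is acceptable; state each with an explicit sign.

The final state is stabilized by the group generated by +XZ, -ZY; other independent generating sets are equally valid.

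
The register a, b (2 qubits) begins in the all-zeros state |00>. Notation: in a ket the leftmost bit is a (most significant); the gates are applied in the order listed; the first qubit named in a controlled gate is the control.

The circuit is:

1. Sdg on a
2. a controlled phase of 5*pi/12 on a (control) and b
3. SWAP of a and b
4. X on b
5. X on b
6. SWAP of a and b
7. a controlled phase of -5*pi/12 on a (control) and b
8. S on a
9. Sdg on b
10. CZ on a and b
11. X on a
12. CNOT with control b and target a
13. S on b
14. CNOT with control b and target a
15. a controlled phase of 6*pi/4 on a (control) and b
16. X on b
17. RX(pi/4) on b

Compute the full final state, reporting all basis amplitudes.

The final amplitudes are 0 on |00>, 0 on |01>, -I*sqrt(2 - sqrt(2))/2 on |10>, sqrt(sqrt(2) + 2)/2 on |11>.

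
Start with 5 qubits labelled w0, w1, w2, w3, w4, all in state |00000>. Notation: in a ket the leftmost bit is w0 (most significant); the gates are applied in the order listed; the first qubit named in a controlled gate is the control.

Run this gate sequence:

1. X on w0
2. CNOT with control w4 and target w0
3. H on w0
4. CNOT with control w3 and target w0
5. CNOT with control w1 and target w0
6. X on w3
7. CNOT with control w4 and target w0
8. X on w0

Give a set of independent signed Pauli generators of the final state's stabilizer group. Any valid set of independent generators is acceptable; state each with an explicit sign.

The stabilizer group can be generated by -XIIII, +IZIII, +IIZII, -IIIZI, +IIIIZ, among other valid generating sets.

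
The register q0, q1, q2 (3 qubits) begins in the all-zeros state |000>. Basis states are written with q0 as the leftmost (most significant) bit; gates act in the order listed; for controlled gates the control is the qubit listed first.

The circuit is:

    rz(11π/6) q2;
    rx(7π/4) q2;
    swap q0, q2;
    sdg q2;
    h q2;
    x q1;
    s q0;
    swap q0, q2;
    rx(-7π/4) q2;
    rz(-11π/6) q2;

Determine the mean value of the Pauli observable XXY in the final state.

The observable XXY averages to 0.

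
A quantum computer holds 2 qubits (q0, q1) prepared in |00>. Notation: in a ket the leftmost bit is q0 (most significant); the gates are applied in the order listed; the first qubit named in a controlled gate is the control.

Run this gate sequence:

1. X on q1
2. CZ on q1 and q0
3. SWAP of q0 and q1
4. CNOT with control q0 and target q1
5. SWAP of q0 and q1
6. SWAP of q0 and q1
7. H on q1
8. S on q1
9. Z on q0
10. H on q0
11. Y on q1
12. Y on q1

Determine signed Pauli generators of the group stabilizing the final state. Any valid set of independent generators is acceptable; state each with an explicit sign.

One valid set of independent stabilizer generators is -XI, -IY (any independent generating set of the same group is equally correct).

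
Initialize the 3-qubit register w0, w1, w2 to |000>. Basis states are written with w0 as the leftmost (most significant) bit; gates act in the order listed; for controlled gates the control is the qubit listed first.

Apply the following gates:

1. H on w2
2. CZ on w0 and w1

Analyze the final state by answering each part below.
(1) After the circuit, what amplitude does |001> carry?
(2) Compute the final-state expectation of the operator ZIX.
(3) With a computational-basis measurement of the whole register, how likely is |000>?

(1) The final state's coefficient on |001> equals sqrt(2)/2.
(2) The observable ZIX averages to 1.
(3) The probability of measuring |000> is 1/2.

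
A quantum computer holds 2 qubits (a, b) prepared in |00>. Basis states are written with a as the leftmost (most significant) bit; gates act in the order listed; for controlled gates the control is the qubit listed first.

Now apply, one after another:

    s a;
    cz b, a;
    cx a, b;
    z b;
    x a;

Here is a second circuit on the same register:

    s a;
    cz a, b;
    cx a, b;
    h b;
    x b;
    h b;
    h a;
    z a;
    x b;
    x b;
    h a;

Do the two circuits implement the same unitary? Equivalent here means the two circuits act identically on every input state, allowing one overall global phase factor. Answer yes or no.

Yes — the two circuits implement the same unitary up to a global phase.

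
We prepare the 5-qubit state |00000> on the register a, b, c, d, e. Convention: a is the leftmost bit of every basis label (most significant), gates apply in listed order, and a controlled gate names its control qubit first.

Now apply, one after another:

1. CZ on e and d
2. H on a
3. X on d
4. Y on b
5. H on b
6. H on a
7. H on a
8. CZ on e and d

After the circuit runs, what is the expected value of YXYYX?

The expectation value of YXYYX is 0.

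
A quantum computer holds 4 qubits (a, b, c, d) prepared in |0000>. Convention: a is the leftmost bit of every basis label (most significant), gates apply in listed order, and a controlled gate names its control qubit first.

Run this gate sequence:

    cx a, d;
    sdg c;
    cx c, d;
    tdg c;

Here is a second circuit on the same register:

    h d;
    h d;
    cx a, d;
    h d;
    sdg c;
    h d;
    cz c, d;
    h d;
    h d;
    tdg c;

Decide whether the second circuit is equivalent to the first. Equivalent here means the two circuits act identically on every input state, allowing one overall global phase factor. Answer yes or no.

No — the two circuits implement different unitaries, even allowing a global phase.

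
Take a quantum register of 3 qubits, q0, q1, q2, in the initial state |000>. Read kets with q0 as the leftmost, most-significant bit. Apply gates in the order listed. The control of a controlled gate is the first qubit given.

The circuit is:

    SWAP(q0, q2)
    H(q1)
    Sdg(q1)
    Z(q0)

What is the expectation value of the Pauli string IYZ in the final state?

The expectation value of IYZ is -1.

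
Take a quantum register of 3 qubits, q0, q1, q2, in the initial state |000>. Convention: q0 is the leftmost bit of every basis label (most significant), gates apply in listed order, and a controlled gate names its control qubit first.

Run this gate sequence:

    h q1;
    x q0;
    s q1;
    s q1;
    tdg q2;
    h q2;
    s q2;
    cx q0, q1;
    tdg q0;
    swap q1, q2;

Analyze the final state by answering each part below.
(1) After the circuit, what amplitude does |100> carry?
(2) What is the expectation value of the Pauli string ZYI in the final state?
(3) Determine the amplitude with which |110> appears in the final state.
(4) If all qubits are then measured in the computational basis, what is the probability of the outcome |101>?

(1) |100> carries amplitude exp(3*I*pi/4)/2 in the final state.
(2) In the final state, ZYI has expectation -1.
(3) The amplitude on |110> is -exp(I*pi/4)/2.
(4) Outcome |101> occurs with probability 1/4.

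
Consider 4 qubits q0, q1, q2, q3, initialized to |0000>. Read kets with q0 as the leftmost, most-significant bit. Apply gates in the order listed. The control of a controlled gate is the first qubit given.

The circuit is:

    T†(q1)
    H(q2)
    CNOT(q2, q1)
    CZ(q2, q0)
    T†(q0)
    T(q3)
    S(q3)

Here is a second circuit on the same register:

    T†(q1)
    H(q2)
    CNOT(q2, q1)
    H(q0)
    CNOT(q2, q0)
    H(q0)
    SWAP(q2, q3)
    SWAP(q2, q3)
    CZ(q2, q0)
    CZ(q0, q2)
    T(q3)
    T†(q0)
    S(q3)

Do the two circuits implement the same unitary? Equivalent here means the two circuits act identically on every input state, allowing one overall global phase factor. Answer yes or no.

Yes, they are equivalent — the unitaries differ by at most a global phase.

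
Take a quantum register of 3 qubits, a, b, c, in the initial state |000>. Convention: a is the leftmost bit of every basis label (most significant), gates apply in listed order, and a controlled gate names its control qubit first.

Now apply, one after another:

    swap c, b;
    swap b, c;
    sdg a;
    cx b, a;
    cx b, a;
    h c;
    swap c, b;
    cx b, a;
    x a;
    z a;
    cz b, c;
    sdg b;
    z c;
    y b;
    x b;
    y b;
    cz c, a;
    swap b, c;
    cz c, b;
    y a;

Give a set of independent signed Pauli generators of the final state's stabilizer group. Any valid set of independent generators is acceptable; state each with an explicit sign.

The stabilizer group can be generated by +XIY, -ZIZ, +IZI, among other valid generating sets.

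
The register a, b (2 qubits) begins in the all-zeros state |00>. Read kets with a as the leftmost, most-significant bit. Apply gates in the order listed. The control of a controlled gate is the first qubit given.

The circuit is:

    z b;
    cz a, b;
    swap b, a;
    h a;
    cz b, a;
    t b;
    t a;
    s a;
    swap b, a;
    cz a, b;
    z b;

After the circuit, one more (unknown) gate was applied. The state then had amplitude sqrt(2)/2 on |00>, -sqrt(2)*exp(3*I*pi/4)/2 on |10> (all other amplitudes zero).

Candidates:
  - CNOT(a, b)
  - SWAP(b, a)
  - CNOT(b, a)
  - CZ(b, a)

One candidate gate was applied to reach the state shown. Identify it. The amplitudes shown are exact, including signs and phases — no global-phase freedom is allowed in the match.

The unique candidate consistent with the amplitudes is SWAP(b, a).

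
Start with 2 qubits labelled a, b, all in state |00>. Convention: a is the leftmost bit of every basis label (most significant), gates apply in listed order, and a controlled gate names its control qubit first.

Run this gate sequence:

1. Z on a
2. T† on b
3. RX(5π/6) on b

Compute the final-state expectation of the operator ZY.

The expectation value of ZY is -1/2.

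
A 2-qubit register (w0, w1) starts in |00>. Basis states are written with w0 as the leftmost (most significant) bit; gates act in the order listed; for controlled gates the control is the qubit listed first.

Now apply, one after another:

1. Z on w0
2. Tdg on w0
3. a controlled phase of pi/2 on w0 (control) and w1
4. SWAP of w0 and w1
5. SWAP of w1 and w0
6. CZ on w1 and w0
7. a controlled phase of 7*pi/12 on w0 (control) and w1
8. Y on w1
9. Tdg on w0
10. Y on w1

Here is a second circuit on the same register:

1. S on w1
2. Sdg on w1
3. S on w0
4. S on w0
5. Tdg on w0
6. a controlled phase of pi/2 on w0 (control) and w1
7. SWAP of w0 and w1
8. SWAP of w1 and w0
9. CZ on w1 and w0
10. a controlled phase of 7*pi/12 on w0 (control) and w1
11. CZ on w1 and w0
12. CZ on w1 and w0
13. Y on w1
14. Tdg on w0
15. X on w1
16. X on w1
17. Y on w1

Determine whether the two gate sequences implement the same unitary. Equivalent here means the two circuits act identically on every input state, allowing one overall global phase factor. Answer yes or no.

Yes: on every input state the two circuits agree up to one overall phase factor.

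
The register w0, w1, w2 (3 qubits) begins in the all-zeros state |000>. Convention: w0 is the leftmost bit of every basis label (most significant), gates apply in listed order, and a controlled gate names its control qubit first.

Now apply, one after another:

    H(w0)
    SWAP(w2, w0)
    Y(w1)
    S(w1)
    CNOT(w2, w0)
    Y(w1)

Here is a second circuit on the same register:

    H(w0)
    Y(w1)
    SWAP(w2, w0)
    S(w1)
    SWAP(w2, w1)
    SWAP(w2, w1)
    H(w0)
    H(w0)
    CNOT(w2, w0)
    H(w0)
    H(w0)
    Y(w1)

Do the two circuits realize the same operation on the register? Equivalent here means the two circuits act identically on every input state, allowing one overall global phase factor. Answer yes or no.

Yes, they are equivalent — the unitaries differ by at most a global phase.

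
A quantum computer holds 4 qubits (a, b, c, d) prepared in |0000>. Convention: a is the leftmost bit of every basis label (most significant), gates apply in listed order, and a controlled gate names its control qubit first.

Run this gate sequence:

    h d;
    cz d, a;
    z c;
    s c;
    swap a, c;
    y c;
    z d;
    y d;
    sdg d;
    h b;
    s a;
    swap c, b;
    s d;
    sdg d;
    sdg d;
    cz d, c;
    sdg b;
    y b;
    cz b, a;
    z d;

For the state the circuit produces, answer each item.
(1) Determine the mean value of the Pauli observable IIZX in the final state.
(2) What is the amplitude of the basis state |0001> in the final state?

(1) The expectation value of IIZX is 1.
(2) The final state's coefficient on |0001> equals 1/2.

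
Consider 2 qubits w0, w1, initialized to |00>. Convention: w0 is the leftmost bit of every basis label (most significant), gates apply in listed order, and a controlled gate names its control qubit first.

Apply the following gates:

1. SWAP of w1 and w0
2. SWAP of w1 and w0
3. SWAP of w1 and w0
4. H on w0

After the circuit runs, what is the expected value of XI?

The observable XI averages to 1.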